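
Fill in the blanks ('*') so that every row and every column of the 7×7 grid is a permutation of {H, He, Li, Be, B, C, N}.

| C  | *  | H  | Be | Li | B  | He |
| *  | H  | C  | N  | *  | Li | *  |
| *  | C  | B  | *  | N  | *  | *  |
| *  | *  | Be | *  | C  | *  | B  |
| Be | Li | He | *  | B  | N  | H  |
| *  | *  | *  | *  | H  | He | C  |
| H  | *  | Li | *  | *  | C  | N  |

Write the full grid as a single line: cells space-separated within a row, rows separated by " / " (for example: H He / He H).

C N H Be Li B He / B H C N He Li Be / He C B H N Be Li / N He Be Li C H B / Be Li He C B N H / Li Be N B H He C / H B Li He Be C N

(r1,c2) = N
(r2,c7) = Be
(r3,c7) = Li
(r4,c2) = He
(r4,c6) = H
(r5,c4) = C
(r6,c3) = N
(r2,c5) = He
(r3,c1) = He
(r3,c4) = H
(r3,c6) = Be
(r4,c4) = Li
(r6,c4) = B
(r7,c4) = He
(r7,c5) = Be
(r2,c1) = B
(r4,c1) = N
(r6,c1) = Li
(r6,c2) = Be
(r7,c2) = B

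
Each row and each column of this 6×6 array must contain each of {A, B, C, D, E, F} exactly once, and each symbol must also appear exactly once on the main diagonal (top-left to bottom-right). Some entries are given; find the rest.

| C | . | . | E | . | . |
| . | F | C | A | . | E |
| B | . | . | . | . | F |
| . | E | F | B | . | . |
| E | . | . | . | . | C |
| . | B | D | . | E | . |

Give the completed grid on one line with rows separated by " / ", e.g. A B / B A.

C D A E F B / D F C A B E / B C E D A F / A E F B C D / E A B F D C / F B D C E A

row 2 has {A,C,E,F}; column 1 has {B,C,E} — only D is left for (r2,c1).
row 2 has {A,C,D,E,F}; column 5 has {E} — only B is left for (r2,c5).
row 4 has {B,E,F}; column 1 has {B,C,D,E} — only A is left for (r4,c1).
row 4 has {A,B,E,F}; column 6 has {C,E,F} — only D is left for (r4,c6).
row 6 has {B,D,E}; column 1 has {A,B,C,D,E} — only F is left for (r6,c1).
row 6 has {B,D,E,F}; column 4 has {A,B,E} — only C is left for (r6,c4).
row 6 has {B,C,D,E,F}; column 6 has {C,D,E,F}; the diagonal has {B,C,F} — only A is left for (r6,c6).
row 1 has {C,E}; column 6 has {A,C,D,E,F} — only B is left for (r1,c6).
row 3 has {B,F}; column 3 has {C,D,F}; the diagonal has {A,B,C,F} — only E is left for (r3,c3).
row 3 has {B,E,F}; column 4 has {A,B,C,E} — only D is left for (r3,c4).
row 4 has {A,B,D,E,F}; column 5 has {B,E} — only C is left for (r4,c5).
row 5 has {C,E}; column 4 has {A,B,C,D,E} — only F is left for (r5,c4).
row 5 has {C,E,F}; column 5 has {B,C,E}; the diagonal has {A,B,C,E,F} — only D is left for (r5,c5).
row 1 has {B,C,E}; column 3 has {C,D,E,F} — only A is left for (r1,c3).
row 1 has {A,B,C,E}; column 5 has {B,C,D,E} — only F is left for (r1,c5).
row 3 has {B,D,E,F}; column 5 has {B,C,D,E,F} — only A is left for (r3,c5).
row 5 has {C,D,E,F}; column 2 has {B,E,F} — only A is left for (r5,c2).
row 5 has {A,C,D,E,F}; column 3 has {A,C,D,E,F} — only B is left for (r5,c3).
row 1 has {A,B,C,E,F}; column 2 has {A,B,E,F} — only D is left for (r1,c2).
row 3 has {A,B,D,E,F}; column 2 has {A,B,D,E,F} — only C is left for (r3,c2).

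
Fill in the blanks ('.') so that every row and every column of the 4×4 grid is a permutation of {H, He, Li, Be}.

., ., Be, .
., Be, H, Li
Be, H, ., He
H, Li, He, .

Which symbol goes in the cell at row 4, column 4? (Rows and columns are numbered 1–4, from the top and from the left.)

At row 1, column 2: row 1 has {Be}; column 2 has {H,Li,Be}; that leaves He.
At row 1, column 4: row 1 has {He,Be}; column 4 has {He,Li}; that leaves H.
At row 2, column 1: row 2 has {H,Li,Be}; column 1 has {H,Be}; that leaves He.
At row 3, column 3: row 3 has {H,He,Be}; column 3 has {H,He,Be}; that leaves Li.
At row 4, column 4: row 4 has {H,He,Li}; column 4 has {H,He,Li}; that leaves Be.

Be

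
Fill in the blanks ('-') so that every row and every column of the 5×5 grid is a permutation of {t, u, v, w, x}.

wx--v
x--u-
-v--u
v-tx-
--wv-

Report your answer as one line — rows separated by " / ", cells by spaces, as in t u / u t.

At row 1, column 3: row 1 has {v,w,x}; column 3 has {t,w}; that leaves u.
At row 1, column 4: row 1 has {u,v,w,x}; column 4 has {u,v,x}; that leaves t.
At row 2, column 3: row 2 has {u,x}; column 3 has {t,u,w}; that leaves v.
At row 3, column 1: row 3 has {u,v}; column 1 has {v,w,x}; that leaves t.
At row 3, column 3: row 3 has {t,u,v}; column 3 has {t,u,v,w}; that leaves x.
At row 3, column 4: row 3 has {t,u,v,x}; column 4 has {t,u,v,x}; that leaves w.
At row 4, column 5: row 4 has {t,v,x}; column 5 has {u,v}; that leaves w.
At row 5, column 1: row 5 has {v,w}; column 1 has {t,v,w,x}; that leaves u.
At row 5, column 2: row 5 has {u,v,w}; column 2 has {v,x}; that leaves t.
At row 5, column 5: row 5 has {t,u,v,w}; column 5 has {u,v,w}; that leaves x.
At row 2, column 2: row 2 has {u,v,x}; column 2 has {t,v,x}; that leaves w.
At row 2, column 5: row 2 has {u,v,w,x}; column 5 has {u,v,w,x}; that leaves t.
At row 4, column 2: row 4 has {t,v,w,x}; column 2 has {t,v,w,x}; that leaves u.

w x u t v / x w v u t / t v x w u / v u t x w / u t w v x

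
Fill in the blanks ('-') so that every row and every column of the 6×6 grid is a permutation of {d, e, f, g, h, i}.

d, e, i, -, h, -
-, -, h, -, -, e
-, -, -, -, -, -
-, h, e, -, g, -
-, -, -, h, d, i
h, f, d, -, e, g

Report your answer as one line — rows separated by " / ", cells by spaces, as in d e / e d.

d e i g h f / g i h d f e / f d g e i h / i h e f g d / e g f h d i / h f d i e g

Cell (r1,c6): row 1 has {d,e,h,i}; column 6 has {e,g,i} → f.
Cell (r4,c6): row 4 has {e,g,h}; column 6 has {e,f,g,i} → d.
Cell (r5,c2): row 5 has {d,h,i}; column 2 has {e,f,h} → g.
Cell (r5,c3): row 5 has {d,g,h,i}; column 3 has {d,e,h,i} → f.
Cell (r6,c4): row 6 has {d,e,f,g,h}; column 4 has {h} → i.
Cell (r1,c4): row 1 has {d,e,f,h,i}; column 4 has {h,i} → g.
Cell (r3,c3): row 3 is empty so far; column 3 has {d,e,f,h,i} → g.
Cell (r3,c6): row 3 has {g}; column 6 has {d,e,f,g,i} → h.
Cell (r4,c4): row 4 has {d,e,g,h}; column 4 has {g,h,i} → f.
Cell (r5,c1): row 5 has {d,f,g,h,i}; column 1 has {d,h} → e.
Cell (r2,c4): row 2 has {e,h}; column 4 has {f,g,h,i} → d.
Cell (r3,c4): row 3 has {g,h}; column 4 has {d,f,g,h,i} → e.
Cell (r4,c1): row 4 has {d,e,f,g,h}; column 1 has {d,e,h} → i.
Cell (r2,c2): row 2 has {d,e,h}; column 2 has {e,f,g,h} → i.
Cell (r2,c5): row 2 has {d,e,h,i}; column 5 has {d,e,g,h} → f.
Cell (r3,c1): row 3 has {e,g,h}; column 1 has {d,e,h,i} → f.
Cell (r3,c2): row 3 has {e,f,g,h}; column 2 has {e,f,g,h,i} → d.
Cell (r3,c5): row 3 has {d,e,f,g,h}; column 5 has {d,e,f,g,h} → i.
Cell (r2,c1): row 2 has {d,e,f,h,i}; column 1 has {d,e,f,h,i} → g.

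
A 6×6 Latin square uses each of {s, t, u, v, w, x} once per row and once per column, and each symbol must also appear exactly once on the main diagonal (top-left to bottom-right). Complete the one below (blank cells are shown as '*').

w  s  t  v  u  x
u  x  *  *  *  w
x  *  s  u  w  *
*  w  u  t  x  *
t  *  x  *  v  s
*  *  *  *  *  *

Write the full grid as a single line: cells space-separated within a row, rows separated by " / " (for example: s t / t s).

w s t v u x / u x v s t w / x v s u w t / s w u t x v / t u x w v s / v t w x s u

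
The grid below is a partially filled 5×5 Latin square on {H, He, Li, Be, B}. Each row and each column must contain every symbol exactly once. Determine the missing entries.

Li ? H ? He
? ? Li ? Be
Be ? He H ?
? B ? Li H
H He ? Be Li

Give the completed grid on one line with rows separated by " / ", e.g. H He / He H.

(r1,c2) = Be
(r1,c4) = B
(r2,c2) = H
(r2,c4) = He
(r3,c2) = Li
(r3,c5) = B
(r4,c1) = He
(r4,c3) = Be
(r5,c3) = B
(r2,c1) = B

Li Be H B He / B H Li He Be / Be Li He H B / He B Be Li H / H He B Be Li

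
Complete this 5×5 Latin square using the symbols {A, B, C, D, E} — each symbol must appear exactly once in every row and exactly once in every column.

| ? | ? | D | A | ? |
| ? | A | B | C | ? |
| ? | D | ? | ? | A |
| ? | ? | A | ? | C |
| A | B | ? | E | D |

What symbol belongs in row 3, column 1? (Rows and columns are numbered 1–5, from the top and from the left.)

At row 2, column 5: row 2 has {A,B,C}; column 5 has {A,C,D}; that leaves E.
At row 3, column 4: row 3 has {A,D}; column 4 has {A,C,E}; that leaves B.
At row 4, column 2: row 4 has {A,C}; column 2 has {A,B,D}; that leaves E.
At row 4, column 4: row 4 has {A,C,E}; column 4 has {A,B,C,E}; that leaves D.
At row 5, column 3: row 5 has {A,B,D,E}; column 3 has {A,B,D}; that leaves C.
At row 1, column 2: row 1 has {A,D}; column 2 has {A,B,D,E}; that leaves C.
At row 1, column 5: row 1 has {A,C,D}; column 5 has {A,C,D,E}; that leaves B.
At row 2, column 1: row 2 has {A,B,C,E}; column 1 has {A}; that leaves D.
At row 3, column 3: row 3 has {A,B,D}; column 3 has {A,B,C,D}; that leaves E.
At row 4, column 1: row 4 has {A,C,D,E}; column 1 has {A,D}; that leaves B.
At row 1, column 1: row 1 has {A,B,C,D}; column 1 has {A,B,D}; that leaves E.
At row 3, column 1: row 3 has {A,B,D,E}; column 1 has {A,B,D,E}; that leaves C.

C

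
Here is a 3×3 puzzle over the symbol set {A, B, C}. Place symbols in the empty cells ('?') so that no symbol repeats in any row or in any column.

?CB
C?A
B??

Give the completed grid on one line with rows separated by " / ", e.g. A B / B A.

A C B / C B A / B A C

row 1 has {B,C}; column 1 has {B,C} — only A is left for (r1,c1).
row 2 has {A,C}; column 2 has {C} — only B is left for (r2,c2).
row 3 has {B}; column 2 has {B,C} — only A is left for (r3,c2).
row 3 has {A,B}; column 3 has {A,B} — only C is left for (r3,c3).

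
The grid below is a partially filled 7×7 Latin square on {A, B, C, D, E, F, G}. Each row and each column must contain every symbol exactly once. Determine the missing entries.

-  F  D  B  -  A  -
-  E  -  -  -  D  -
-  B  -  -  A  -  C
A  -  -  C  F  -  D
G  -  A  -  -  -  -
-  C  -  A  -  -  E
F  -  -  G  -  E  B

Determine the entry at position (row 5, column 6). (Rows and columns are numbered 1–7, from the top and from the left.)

C

(r1,c7) = G
(r2,c4) = F
(r2,c7) = A
(r4,c2) = G
(r4,c6) = B
(r5,c2) = D
(r5,c4) = E
(r5,c7) = F
(r7,c2) = A
(r7,c3) = C
(r7,c5) = D
(r3,c4) = D
(r4,c3) = E
(r5,c6) = C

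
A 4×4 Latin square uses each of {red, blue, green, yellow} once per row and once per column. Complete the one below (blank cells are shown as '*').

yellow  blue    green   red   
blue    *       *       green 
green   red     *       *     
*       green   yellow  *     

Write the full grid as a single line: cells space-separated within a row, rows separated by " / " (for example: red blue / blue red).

yellow blue green red / blue yellow red green / green red blue yellow / red green yellow blue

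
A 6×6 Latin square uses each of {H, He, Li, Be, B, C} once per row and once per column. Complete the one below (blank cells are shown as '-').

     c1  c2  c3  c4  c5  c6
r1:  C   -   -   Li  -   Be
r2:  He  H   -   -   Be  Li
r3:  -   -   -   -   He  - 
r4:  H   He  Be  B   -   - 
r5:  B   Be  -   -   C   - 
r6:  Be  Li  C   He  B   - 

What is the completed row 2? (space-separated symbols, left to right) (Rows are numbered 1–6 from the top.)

He H B C Be Li

At row 1, column 2: row 1 has {Li,Be,C}; column 2 has {H,He,Li,Be}; that leaves B.
At row 1, column 5: row 1 has {Li,Be,B,C}; column 5 has {He,Be,B,C}; that leaves H.
At row 2, column 3: row 2 has {H,He,Li,Be}; column 3 has {Be,C}; that leaves B.
At row 2, column 4: row 2 has {H,He,Li,Be,B}; column 4 has {He,Li,B}; that leaves C.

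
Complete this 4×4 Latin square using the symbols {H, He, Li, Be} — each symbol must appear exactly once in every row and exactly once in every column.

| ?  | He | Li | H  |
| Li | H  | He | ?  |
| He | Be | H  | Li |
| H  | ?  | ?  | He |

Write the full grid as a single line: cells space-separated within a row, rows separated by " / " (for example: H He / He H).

Be He Li H / Li H He Be / He Be H Li / H Li Be He

(r1,c1) = Be
(r2,c4) = Be
(r4,c2) = Li
(r4,c3) = Be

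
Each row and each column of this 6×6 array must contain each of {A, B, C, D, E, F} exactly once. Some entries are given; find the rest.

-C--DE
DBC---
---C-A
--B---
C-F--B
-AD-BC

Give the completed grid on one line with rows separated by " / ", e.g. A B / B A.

F C A B D E / D B C A E F / B D E C F A / A F B E C D / C E F D A B / E A D F B C

Cell (r1,c3): row 1 has {C,D,E}; column 3 has {B,C,D,F} → A.
Cell (r2,c6): row 2 has {B,C,D}; column 6 has {A,B,C,E} → F.
Cell (r3,c3): row 3 has {A,C}; column 3 has {A,B,C,D,F} → E.
Cell (r3,c5): row 3 has {A,C,E}; column 5 has {B,D} → F.
Cell (r4,c6): row 4 has {B}; column 6 has {A,B,C,E,F} → D.
Cell (r3,c1): row 3 has {A,C,E,F}; column 1 has {C,D} → B.
Cell (r3,c2): row 3 has {A,B,C,E,F}; column 2 has {A,B,C} → D.
Cell (r5,c2): row 5 has {B,C,F}; column 2 has {A,B,C,D} → E.
Cell (r5,c5): row 5 has {B,C,E,F}; column 5 has {B,D,F} → A.
Cell (r1,c1): row 1 has {A,C,D,E}; column 1 has {B,C,D} → F.
Cell (r1,c4): row 1 has {A,C,D,E,F}; column 4 has {C} → B.
Cell (r2,c5): row 2 has {B,C,D,F}; column 5 has {A,B,D,F} → E.
Cell (r4,c2): row 4 has {B,D}; column 2 has {A,B,C,D,E} → F.
Cell (r4,c5): row 4 has {B,D,F}; column 5 has {A,B,D,E,F} → C.
Cell (r5,c4): row 5 has {A,B,C,E,F}; column 4 has {B,C} → D.
Cell (r6,c1): row 6 has {A,B,C,D}; column 1 has {B,C,D,F} → E.
Cell (r6,c4): row 6 has {A,B,C,D,E}; column 4 has {B,C,D} → F.
Cell (r2,c4): row 2 has {B,C,D,E,F}; column 4 has {B,C,D,F} → A.
Cell (r4,c1): row 4 has {B,C,D,F}; column 1 has {B,C,D,E,F} → A.
Cell (r4,c4): row 4 has {A,B,C,D,F}; column 4 has {A,B,C,D,F} → E.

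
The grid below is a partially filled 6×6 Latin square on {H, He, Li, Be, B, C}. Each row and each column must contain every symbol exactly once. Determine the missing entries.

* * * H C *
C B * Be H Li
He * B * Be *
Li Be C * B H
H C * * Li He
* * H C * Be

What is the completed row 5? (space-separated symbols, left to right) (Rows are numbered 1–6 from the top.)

H C Be B Li He

Cell (r1,c6): row 1 has {H,C}; column 6 has {H,He,Li,Be} → B.
Cell (r2,c3): row 2 has {H,Li,Be,B,C}; column 3 has {H,B,C} → He.
Cell (r3,c4): row 3 has {He,Be,B}; column 4 has {H,Be,C} → Li.
Cell (r3,c6): row 3 has {He,Li,Be,B}; column 6 has {H,He,Li,Be,B} → C.
Cell (r4,c4): row 4 has {H,Li,Be,B,C}; column 4 has {H,Li,Be,C} → He.
Cell (r5,c3): row 5 has {H,He,Li,C}; column 3 has {H,He,B,C} → Be.
Cell (r5,c4): row 5 has {H,He,Li,Be,C}; column 4 has {H,He,Li,Be,C} → B.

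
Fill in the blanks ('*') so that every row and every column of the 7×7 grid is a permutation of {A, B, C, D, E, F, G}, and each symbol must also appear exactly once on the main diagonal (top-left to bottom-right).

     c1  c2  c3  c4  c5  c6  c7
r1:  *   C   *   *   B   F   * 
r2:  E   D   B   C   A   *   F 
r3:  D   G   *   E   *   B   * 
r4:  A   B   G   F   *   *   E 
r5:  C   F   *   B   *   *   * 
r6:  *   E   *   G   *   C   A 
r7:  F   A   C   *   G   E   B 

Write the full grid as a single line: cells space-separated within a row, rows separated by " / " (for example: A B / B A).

G C E A B F D / E D B C A G F / D G A E F B C / A B G F C D E / C F D B E A G / B E F G D C A / F A C D G E B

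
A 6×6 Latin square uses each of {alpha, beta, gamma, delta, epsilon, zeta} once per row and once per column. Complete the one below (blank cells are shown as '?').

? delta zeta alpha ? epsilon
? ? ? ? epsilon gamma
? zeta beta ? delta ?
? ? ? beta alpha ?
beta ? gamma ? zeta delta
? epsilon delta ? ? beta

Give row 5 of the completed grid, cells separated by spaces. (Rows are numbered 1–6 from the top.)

(r1,c1) = gamma
(r1,c5) = beta
(r2,c3) = alpha
(r3,c6) = alpha
(r4,c2) = gamma
(r4,c3) = epsilon
(r4,c6) = zeta
(r5,c2) = alpha
(r5,c4) = epsilon

beta alpha gamma epsilon zeta delta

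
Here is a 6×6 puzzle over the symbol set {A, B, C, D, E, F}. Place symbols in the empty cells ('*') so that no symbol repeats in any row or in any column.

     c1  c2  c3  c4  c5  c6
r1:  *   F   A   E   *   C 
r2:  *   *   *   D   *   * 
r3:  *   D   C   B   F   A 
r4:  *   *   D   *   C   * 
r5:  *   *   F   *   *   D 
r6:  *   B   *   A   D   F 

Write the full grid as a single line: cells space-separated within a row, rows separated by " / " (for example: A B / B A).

D F A E B C / F C B D A E / E D C B F A / A E D F C B / B A F C E D / C B E A D F

row 1 has {A,C,E,F}; column 5 has {C,D,F} — only B is left for (r1,c5).
row 3 has {A,B,C,D,F}; column 1 is empty so far — only E is left for (r3,c1).
row 4 has {C,D}; column 4 has {A,B,D,E} — only F is left for (r4,c4).
row 5 has {D,F}; column 4 has {A,B,D,E,F} — only C is left for (r5,c4).
row 6 has {A,B,D,F}; column 1 has {E} — only C is left for (r6,c1).
row 6 has {A,B,C,D,F}; column 3 has {A,C,D,F} — only E is left for (r6,c3).
row 1 has {A,B,C,E,F}; column 1 has {C,E} — only D is left for (r1,c1).
row 2 has {D}; column 3 has {A,C,D,E,F} — only B is left for (r2,c3).
row 2 has {B,D}; column 6 has {A,C,D,F} — only E is left for (r2,c6).
row 4 has {C,D,F}; column 6 has {A,C,D,E,F} — only B is left for (r4,c6).
row 2 has {B,D,E}; column 5 has {B,C,D,F} — only A is left for (r2,c5).
row 4 has {B,C,D,F}; column 1 has {C,D,E} — only A is left for (r4,c1).
row 4 has {A,B,C,D,F}; column 2 has {B,D,F} — only E is left for (r4,c2).
row 5 has {C,D,F}; column 1 has {A,C,D,E} — only B is left for (r5,c1).
row 5 has {B,C,D,F}; column 2 has {B,D,E,F} — only A is left for (r5,c2).
row 5 has {A,B,C,D,F}; column 5 has {A,B,C,D,F} — only E is left for (r5,c5).
row 2 has {A,B,D,E}; column 1 has {A,B,C,D,E} — only F is left for (r2,c1).
row 2 has {A,B,D,E,F}; column 2 has {A,B,D,E,F} — only C is left for (r2,c2).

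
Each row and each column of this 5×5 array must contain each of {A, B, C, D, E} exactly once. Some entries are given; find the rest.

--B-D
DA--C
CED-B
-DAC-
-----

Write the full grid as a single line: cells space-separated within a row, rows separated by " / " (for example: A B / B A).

A C B E D / D A E B C / C E D A B / B D A C E / E B C D A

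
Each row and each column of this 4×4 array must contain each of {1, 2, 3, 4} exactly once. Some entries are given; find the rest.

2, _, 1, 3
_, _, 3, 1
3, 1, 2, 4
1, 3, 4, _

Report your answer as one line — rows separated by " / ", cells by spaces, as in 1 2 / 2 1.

2 4 1 3 / 4 2 3 1 / 3 1 2 4 / 1 3 4 2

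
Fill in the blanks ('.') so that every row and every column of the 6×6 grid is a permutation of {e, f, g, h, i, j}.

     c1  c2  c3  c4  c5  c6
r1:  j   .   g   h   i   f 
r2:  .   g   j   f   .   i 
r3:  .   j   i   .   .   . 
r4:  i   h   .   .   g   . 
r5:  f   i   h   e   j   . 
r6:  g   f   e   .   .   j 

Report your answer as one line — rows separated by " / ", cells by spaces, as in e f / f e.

j e g h i f / h g j f e i / e j i g f h / i h f j g e / f i h e j g / g f e i h j

Cell (r1,c2): row 1 has {f,g,h,i,j}; column 2 has {f,g,h,i,j} → e.
Cell (r3,c4): row 3 has {i,j}; column 4 has {e,f,h} → g.
Cell (r4,c3): row 4 has {g,h,i}; column 3 has {e,g,h,i,j} → f.
Cell (r4,c4): row 4 has {f,g,h,i}; column 4 has {e,f,g,h} → j.
Cell (r4,c6): row 4 has {f,g,h,i,j}; column 6 has {f,i,j} → e.
Cell (r5,c6): row 5 has {e,f,h,i,j}; column 6 has {e,f,i,j} → g.
Cell (r6,c4): row 6 has {e,f,g,j}; column 4 has {e,f,g,h,j} → i.
Cell (r6,c5): row 6 has {e,f,g,i,j}; column 5 has {g,i,j} → h.
Cell (r2,c5): row 2 has {f,g,i,j}; column 5 has {g,h,i,j} → e.
Cell (r3,c5): row 3 has {g,i,j}; column 5 has {e,g,h,i,j} → f.
Cell (r3,c6): row 3 has {f,g,i,j}; column 6 has {e,f,g,i,j} → h.
Cell (r2,c1): row 2 has {e,f,g,i,j}; column 1 has {f,g,i,j} → h.
Cell (r3,c1): row 3 has {f,g,h,i,j}; column 1 has {f,g,h,i,j} → e.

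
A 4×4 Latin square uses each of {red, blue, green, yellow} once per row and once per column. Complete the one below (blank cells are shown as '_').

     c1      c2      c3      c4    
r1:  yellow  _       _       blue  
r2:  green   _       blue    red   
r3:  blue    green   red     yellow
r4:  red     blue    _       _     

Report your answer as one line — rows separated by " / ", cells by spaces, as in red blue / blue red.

yellow red green blue / green yellow blue red / blue green red yellow / red blue yellow green

(r1,c2) = red
(r1,c3) = green
(r2,c2) = yellow
(r4,c3) = yellow
(r4,c4) = green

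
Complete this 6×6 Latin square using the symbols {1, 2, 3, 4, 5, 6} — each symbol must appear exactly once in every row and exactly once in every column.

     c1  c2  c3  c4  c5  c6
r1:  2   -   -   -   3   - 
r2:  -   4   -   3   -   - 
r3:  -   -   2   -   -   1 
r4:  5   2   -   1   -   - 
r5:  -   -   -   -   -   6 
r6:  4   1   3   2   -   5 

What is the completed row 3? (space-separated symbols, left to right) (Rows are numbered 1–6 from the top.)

3 6 2 4 5 1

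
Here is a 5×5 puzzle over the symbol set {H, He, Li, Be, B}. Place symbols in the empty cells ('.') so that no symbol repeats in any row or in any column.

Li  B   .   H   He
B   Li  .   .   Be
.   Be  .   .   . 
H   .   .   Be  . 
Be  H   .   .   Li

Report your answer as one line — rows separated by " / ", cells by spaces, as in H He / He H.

Li B Be H He / B Li H He Be / He Be B Li H / H He Li Be B / Be H He B Li

(r1,c3): row 1 has {H,He,Li,B}; column 3 is empty so far, so it must be Be.
(r2,c4): row 2 has {Li,Be,B}; column 4 has {H,Be}, so it must be He.
(r3,c1): row 3 has {Be}; column 1 has {H,Li,Be,B}, so it must be He.
(r4,c2): row 4 has {H,Be}; column 2 has {H,Li,Be,B}, so it must be He.
(r4,c5): row 4 has {H,He,Be}; column 5 has {He,Li,Be}, so it must be B.
(r5,c4): row 5 has {H,Li,Be}; column 4 has {H,He,Be}, so it must be B.
(r2,c3): row 2 has {He,Li,Be,B}; column 3 has {Be}, so it must be H.
(r3,c4): row 3 has {He,Be}; column 4 has {H,He,Be,B}, so it must be Li.
(r3,c5): row 3 has {He,Li,Be}; column 5 has {He,Li,Be,B}, so it must be H.
(r4,c3): row 4 has {H,He,Be,B}; column 3 has {H,Be}, so it must be Li.
(r5,c3): row 5 has {H,Li,Be,B}; column 3 has {H,Li,Be}, so it must be He.
(r3,c3): row 3 has {H,He,Li,Be}; column 3 has {H,He,Li,Be}, so it must be B.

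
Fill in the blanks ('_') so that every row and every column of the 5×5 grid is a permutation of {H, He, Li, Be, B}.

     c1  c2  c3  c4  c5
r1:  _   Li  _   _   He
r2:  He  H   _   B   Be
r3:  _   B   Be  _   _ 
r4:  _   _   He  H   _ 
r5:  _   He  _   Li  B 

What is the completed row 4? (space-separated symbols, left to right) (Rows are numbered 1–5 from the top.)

B Be He H Li

(r1,c4) = Be
(r2,c3) = Li
(r3,c4) = He
(r4,c2) = Be
(r4,c5) = Li
(r5,c3) = H
(r1,c3) = B
(r3,c5) = H
(r4,c1) = B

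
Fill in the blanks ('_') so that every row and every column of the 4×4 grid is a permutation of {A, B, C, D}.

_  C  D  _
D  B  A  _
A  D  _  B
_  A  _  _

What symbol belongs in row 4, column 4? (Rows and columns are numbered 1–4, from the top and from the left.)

D

(r1,c1): row 1 has {C,D}; column 1 has {A,D}, so it must be B.
(r1,c4): row 1 has {B,C,D}; column 4 has {B}, so it must be A.
(r2,c4): row 2 has {A,B,D}; column 4 has {A,B}, so it must be C.
(r3,c3): row 3 has {A,B,D}; column 3 has {A,D}, so it must be C.
(r4,c1): row 4 has {A}; column 1 has {A,B,D}, so it must be C.
(r4,c3): row 4 has {A,C}; column 3 has {A,C,D}, so it must be B.
(r4,c4): row 4 has {A,B,C}; column 4 has {A,B,C}, so it must be D.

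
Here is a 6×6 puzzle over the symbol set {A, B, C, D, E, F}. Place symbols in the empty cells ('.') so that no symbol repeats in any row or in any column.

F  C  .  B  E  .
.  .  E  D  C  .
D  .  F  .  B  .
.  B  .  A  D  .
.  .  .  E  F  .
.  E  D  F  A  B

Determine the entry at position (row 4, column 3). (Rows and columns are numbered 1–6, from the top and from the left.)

(r1,c3) = A
(r1,c6) = D
(r3,c2) = A
(r3,c4) = C
(r3,c6) = E
(r4,c3) = C

C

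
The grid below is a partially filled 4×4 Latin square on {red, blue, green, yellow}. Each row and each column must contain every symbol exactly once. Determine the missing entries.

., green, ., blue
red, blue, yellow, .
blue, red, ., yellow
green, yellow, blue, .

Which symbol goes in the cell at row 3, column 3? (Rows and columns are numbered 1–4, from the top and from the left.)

At row 1, column 1: row 1 has {blue,green}; column 1 has {red,blue,green}; that leaves yellow.
At row 1, column 3: row 1 has {blue,green,yellow}; column 3 has {blue,yellow}; that leaves red.
At row 2, column 4: row 2 has {red,blue,yellow}; column 4 has {blue,yellow}; that leaves green.
At row 3, column 3: row 3 has {red,blue,yellow}; column 3 has {red,blue,yellow}; that leaves green.

green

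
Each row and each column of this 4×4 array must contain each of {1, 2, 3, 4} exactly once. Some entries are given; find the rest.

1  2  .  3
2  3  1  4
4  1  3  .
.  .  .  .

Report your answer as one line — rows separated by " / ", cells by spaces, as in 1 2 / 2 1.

1 2 4 3 / 2 3 1 4 / 4 1 3 2 / 3 4 2 1

(r1,c3) = 4
(r3,c4) = 2
(r4,c1) = 3
(r4,c2) = 4
(r4,c3) = 2
(r4,c4) = 1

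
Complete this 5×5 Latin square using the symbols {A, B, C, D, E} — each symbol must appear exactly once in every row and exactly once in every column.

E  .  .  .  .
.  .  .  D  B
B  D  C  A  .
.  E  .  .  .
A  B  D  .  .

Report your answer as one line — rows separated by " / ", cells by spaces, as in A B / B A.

E C A B D / C A E D B / B D C A E / D E B C A / A B D E C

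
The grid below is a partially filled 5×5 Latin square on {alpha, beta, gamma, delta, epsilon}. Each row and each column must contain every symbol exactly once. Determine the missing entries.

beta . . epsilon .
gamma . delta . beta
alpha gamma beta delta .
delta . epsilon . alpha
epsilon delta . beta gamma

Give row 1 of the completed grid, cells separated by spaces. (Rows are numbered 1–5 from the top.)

beta alpha gamma epsilon delta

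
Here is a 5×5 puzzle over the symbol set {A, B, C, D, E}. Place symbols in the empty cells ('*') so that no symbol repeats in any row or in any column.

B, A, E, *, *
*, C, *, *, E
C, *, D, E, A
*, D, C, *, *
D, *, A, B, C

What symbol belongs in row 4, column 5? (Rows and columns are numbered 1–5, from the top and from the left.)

B

row 1 has {A,B,E}; column 5 has {A,C,E} — only D is left for (r1,c5).
row 2 has {C,E}; column 1 has {B,C,D} — only A is left for (r2,c1).
row 2 has {A,C,E}; column 3 has {A,C,D,E} — only B is left for (r2,c3).
row 2 has {A,B,C,E}; column 4 has {B,E} — only D is left for (r2,c4).
row 3 has {A,C,D,E}; column 2 has {A,C,D} — only B is left for (r3,c2).
row 4 has {C,D}; column 1 has {A,B,C,D} — only E is left for (r4,c1).
row 4 has {C,D,E}; column 4 has {B,D,E} — only A is left for (r4,c4).
row 4 has {A,C,D,E}; column 5 has {A,C,D,E} — only B is left for (r4,c5).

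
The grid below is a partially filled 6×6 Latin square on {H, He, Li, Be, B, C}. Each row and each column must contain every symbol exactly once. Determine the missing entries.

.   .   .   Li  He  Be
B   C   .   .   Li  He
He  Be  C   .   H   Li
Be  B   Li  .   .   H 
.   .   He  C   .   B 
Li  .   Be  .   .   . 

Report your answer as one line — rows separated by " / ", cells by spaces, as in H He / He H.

(r1,c2): row 1 has {He,Li,Be}; column 2 has {Be,B,C}, so it must be H.
(r1,c3): row 1 has {H,He,Li,Be}; column 3 has {He,Li,Be,C}, so it must be B.
(r2,c3): row 2 has {He,Li,B,C}; column 3 has {He,Li,Be,B,C}, so it must be H.
(r2,c4): row 2 has {H,He,Li,B,C}; column 4 has {Li,C}, so it must be Be.
(r3,c4): row 3 has {H,He,Li,Be,C}; column 4 has {Li,Be,C}, so it must be B.
(r4,c4): row 4 has {H,Li,Be,B}; column 4 has {Li,Be,B,C}, so it must be He.
(r4,c5): row 4 has {H,He,Li,Be,B}; column 5 has {H,He,Li}, so it must be C.
(r5,c1): row 5 has {He,B,C}; column 1 has {He,Li,Be,B}, so it must be H.
(r5,c2): row 5 has {H,He,B,C}; column 2 has {H,Be,B,C}, so it must be Li.
(r5,c5): row 5 has {H,He,Li,B,C}; column 5 has {H,He,Li,C}, so it must be Be.
(r6,c2): row 6 has {Li,Be}; column 2 has {H,Li,Be,B,C}, so it must be He.
(r6,c4): row 6 has {He,Li,Be}; column 4 has {He,Li,Be,B,C}, so it must be H.
(r6,c5): row 6 has {H,He,Li,Be}; column 5 has {H,He,Li,Be,C}, so it must be B.
(r6,c6): row 6 has {H,He,Li,Be,B}; column 6 has {H,He,Li,Be,B}, so it must be C.
(r1,c1): row 1 has {H,He,Li,Be,B}; column 1 has {H,He,Li,Be,B}, so it must be C.

C H B Li He Be / B C H Be Li He / He Be C B H Li / Be B Li He C H / H Li He C Be B / Li He Be H B C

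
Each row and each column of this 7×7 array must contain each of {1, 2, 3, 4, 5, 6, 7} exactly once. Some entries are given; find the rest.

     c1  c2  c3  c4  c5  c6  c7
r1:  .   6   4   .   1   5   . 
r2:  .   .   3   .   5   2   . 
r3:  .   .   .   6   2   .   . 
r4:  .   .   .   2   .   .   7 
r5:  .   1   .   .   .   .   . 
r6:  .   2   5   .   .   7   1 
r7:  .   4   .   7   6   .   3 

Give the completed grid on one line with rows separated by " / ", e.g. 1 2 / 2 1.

Cell (r1,c4): row 1 has {1,4,5,6}; column 4 has {2,6,7} → 3.
Cell (r1,c7): row 1 has {1,3,4,5,6}; column 7 has {1,3,7} → 2.
Cell (r2,c2): row 2 has {2,3,5}; column 2 has {1,2,4,6} → 7.
Cell (r6,c4): row 6 has {1,2,5,7}; column 4 has {2,3,6,7} → 4.
Cell (r6,c5): row 6 has {1,2,4,5,7}; column 5 has {1,2,5,6} → 3.
Cell (r7,c6): row 7 has {3,4,6,7}; column 6 has {2,5,7} → 1.
Cell (r1,c1): row 1 has {1,2,3,4,5,6}; column 1 is empty so far → 7.
Cell (r2,c4): row 2 has {2,3,5,7}; column 4 has {2,3,4,6,7} → 1.
Cell (r4,c5): row 4 has {2,7}; column 5 has {1,2,3,5,6} → 4.
Cell (r5,c4): row 5 has {1}; column 4 has {1,2,3,4,6,7} → 5.
Cell (r5,c5): row 5 has {1,5}; column 5 has {1,2,3,4,5,6} → 7.
Cell (r6,c1): row 6 has {1,2,3,4,5,7}; column 1 has {7} → 6.
Cell (r7,c3): row 7 has {1,3,4,6,7}; column 3 has {3,4,5} → 2.
Cell (r2,c1): row 2 has {1,2,3,5,7}; column 1 has {6,7} → 4.
Cell (r2,c7): row 2 has {1,2,3,4,5,7}; column 7 has {1,2,3,7} → 6.
Cell (r5,c3): row 5 has {1,5,7}; column 3 has {2,3,4,5} → 6.
Cell (r5,c7): row 5 has {1,5,6,7}; column 7 has {1,2,3,6,7} → 4.
Cell (r7,c1): row 7 has {1,2,3,4,6,7}; column 1 has {4,6,7} → 5.
Cell (r3,c7): row 3 has {2,6}; column 7 has {1,2,3,4,6,7} → 5.
Cell (r4,c3): row 4 has {2,4,7}; column 3 has {2,3,4,5,6} → 1.
Cell (r5,c6): row 5 has {1,4,5,6,7}; column 6 has {1,2,5,7} → 3.
Cell (r3,c2): row 3 has {2,5,6}; column 2 has {1,2,4,6,7} → 3.
Cell (r3,c3): row 3 has {2,3,5,6}; column 3 has {1,2,3,4,5,6} → 7.
Cell (r3,c6): row 3 has {2,3,5,6,7}; column 6 has {1,2,3,5,7} → 4.
Cell (r4,c1): row 4 has {1,2,4,7}; column 1 has {4,5,6,7} → 3.
Cell (r4,c2): row 4 has {1,2,3,4,7}; column 2 has {1,2,3,4,6,7} → 5.
Cell (r4,c6): row 4 has {1,2,3,4,5,7}; column 6 has {1,2,3,4,5,7} → 6.
Cell (r5,c1): row 5 has {1,3,4,5,6,7}; column 1 has {3,4,5,6,7} → 2.
Cell (r3,c1): row 3 has {2,3,4,5,6,7}; column 1 has {2,3,4,5,6,7} → 1.

7 6 4 3 1 5 2 / 4 7 3 1 5 2 6 / 1 3 7 6 2 4 5 / 3 5 1 2 4 6 7 / 2 1 6 5 7 3 4 / 6 2 5 4 3 7 1 / 5 4 2 7 6 1 3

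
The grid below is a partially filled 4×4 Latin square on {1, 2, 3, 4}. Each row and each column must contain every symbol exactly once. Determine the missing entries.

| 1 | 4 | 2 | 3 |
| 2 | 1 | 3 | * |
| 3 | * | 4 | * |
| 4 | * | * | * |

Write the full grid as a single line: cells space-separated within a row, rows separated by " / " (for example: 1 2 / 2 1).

1 4 2 3 / 2 1 3 4 / 3 2 4 1 / 4 3 1 2

(r2,c4) = 4
(r3,c2) = 2
(r3,c4) = 1
(r4,c2) = 3
(r4,c3) = 1
(r4,c4) = 2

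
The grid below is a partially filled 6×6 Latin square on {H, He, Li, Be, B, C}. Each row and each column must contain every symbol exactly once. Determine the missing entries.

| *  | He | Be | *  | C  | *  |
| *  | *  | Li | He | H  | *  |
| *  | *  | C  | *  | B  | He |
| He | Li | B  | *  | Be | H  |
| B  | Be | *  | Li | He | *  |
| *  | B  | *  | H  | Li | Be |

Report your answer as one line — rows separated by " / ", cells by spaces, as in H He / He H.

H He Be B C Li / Be C Li He H B / Li H C Be B He / He Li B C Be H / B Be H Li He C / C B He H Li Be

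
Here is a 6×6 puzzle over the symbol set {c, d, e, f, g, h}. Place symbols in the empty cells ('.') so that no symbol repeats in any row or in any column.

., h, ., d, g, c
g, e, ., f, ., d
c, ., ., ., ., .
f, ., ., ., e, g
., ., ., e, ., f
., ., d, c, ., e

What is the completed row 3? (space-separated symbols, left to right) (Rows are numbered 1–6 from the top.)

c f e g d h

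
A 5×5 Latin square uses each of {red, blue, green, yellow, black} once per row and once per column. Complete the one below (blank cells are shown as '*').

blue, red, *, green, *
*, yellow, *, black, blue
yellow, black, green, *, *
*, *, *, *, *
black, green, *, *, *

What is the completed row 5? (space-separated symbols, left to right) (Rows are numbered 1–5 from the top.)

black green blue red yellow

(r2,c3): row 2 has {blue,yellow,black}; column 3 has {green}, so it must be red.
(r3,c5): row 3 has {green,yellow,black}; column 5 has {blue}, so it must be red.
(r4,c2): row 4 is empty so far; column 2 has {red,green,yellow,black}, so it must be blue.
(r5,c5): row 5 has {green,black}; column 5 has {red,blue}, so it must be yellow.
(r1,c5): row 1 has {red,blue,green}; column 5 has {red,blue,yellow}, so it must be black.
(r2,c1): row 2 has {red,blue,yellow,black}; column 1 has {blue,yellow,black}, so it must be green.
(r3,c4): row 3 has {red,green,yellow,black}; column 4 has {green,black}, so it must be blue.
(r4,c1): row 4 has {blue}; column 1 has {blue,green,yellow,black}, so it must be red.
(r4,c4): row 4 has {red,blue}; column 4 has {blue,green,black}, so it must be yellow.
(r4,c5): row 4 has {red,blue,yellow}; column 5 has {red,blue,yellow,black}, so it must be green.
(r5,c3): row 5 has {green,yellow,black}; column 3 has {red,green}, so it must be blue.
(r5,c4): row 5 has {blue,green,yellow,black}; column 4 has {blue,green,yellow,black}, so it must be red.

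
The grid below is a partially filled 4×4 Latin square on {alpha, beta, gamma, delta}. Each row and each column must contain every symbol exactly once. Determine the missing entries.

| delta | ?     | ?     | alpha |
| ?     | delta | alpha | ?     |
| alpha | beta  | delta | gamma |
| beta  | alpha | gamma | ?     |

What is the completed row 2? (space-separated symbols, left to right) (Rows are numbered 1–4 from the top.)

gamma delta alpha beta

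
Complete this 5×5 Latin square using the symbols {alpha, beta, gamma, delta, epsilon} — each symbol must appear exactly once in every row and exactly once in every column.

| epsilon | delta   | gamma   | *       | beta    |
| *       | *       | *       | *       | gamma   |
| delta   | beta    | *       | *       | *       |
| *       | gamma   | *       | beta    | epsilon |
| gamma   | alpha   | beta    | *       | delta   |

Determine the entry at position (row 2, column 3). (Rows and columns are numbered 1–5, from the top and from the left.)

alpha

(r1,c4): row 1 has {beta,gamma,delta,epsilon}; column 4 has {beta}, so it must be alpha.
(r2,c2): row 2 has {gamma}; column 2 has {alpha,beta,gamma,delta}, so it must be epsilon.
(r2,c4): row 2 has {gamma,epsilon}; column 4 has {alpha,beta}, so it must be delta.
(r3,c5): row 3 has {beta,delta}; column 5 has {beta,gamma,delta,epsilon}, so it must be alpha.
(r4,c1): row 4 has {beta,gamma,epsilon}; column 1 has {gamma,delta,epsilon}, so it must be alpha.
(r4,c3): row 4 has {alpha,beta,gamma,epsilon}; column 3 has {beta,gamma}, so it must be delta.
(r5,c4): row 5 has {alpha,beta,gamma,delta}; column 4 has {alpha,beta,delta}, so it must be epsilon.
(r2,c1): row 2 has {gamma,delta,epsilon}; column 1 has {alpha,gamma,delta,epsilon}, so it must be beta.
(r2,c3): row 2 has {beta,gamma,delta,epsilon}; column 3 has {beta,gamma,delta}, so it must be alpha.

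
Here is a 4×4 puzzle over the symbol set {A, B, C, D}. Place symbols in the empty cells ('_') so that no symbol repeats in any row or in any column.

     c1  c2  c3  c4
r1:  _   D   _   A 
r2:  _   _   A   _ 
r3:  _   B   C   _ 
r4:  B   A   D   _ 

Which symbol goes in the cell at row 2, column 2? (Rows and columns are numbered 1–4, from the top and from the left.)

C

(r1,c1) = C
(r1,c3) = B
(r2,c1) = D
(r2,c2) = C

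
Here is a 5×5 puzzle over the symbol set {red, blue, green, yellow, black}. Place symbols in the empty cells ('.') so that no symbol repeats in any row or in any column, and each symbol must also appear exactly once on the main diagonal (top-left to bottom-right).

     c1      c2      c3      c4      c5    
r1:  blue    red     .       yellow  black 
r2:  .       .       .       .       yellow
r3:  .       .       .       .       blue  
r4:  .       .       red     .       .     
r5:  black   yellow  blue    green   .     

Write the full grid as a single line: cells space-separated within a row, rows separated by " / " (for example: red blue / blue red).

(r1,c3) = green
(r2,c3) = black
(r3,c3) = yellow
(r4,c4) = black
(r4,c5) = green
(r5,c5) = red
(r2,c2) = green
(r3,c2) = black
(r3,c4) = red
(r4,c1) = yellow
(r4,c2) = blue
(r2,c1) = red
(r2,c4) = blue
(r3,c1) = green

blue red green yellow black / red green black blue yellow / green black yellow red blue / yellow blue red black green / black yellow blue green red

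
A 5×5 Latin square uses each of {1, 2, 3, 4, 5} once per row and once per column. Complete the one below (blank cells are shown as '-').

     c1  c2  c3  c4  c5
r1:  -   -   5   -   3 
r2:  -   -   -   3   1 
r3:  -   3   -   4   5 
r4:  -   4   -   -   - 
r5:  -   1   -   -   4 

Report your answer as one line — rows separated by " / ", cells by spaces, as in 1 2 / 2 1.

4 2 5 1 3 / 2 5 4 3 1 / 1 3 2 4 5 / 3 4 1 5 2 / 5 1 3 2 4

At row 1, column 2: row 1 has {3,5}; column 2 has {1,3,4}; that leaves 2.
At row 1, column 4: row 1 has {2,3,5}; column 4 has {3,4}; that leaves 1.
At row 2, column 2: row 2 has {1,3}; column 2 has {1,2,3,4}; that leaves 5.
At row 4, column 5: row 4 has {4}; column 5 has {1,3,4,5}; that leaves 2.
At row 1, column 1: row 1 has {1,2,3,5}; column 1 is empty so far; that leaves 4.
At row 2, column 1: row 2 has {1,3,5}; column 1 has {4}; that leaves 2.
At row 2, column 3: row 2 has {1,2,3,5}; column 3 has {5}; that leaves 4.
At row 3, column 1: row 3 has {3,4,5}; column 1 has {2,4}; that leaves 1.
At row 3, column 3: row 3 has {1,3,4,5}; column 3 has {4,5}; that leaves 2.
At row 4, column 4: row 4 has {2,4}; column 4 has {1,3,4}; that leaves 5.
At row 5, column 3: row 5 has {1,4}; column 3 has {2,4,5}; that leaves 3.
At row 5, column 4: row 5 has {1,3,4}; column 4 has {1,3,4,5}; that leaves 2.
At row 4, column 1: row 4 has {2,4,5}; column 1 has {1,2,4}; that leaves 3.
At row 4, column 3: row 4 has {2,3,4,5}; column 3 has {2,3,4,5}; that leaves 1.
At row 5, column 1: row 5 has {1,2,3,4}; column 1 has {1,2,3,4}; that leaves 5.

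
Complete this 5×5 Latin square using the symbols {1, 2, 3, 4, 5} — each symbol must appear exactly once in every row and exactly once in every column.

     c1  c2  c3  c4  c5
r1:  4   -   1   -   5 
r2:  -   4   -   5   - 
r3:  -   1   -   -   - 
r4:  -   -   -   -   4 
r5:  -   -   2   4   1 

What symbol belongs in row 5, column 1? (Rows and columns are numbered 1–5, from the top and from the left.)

3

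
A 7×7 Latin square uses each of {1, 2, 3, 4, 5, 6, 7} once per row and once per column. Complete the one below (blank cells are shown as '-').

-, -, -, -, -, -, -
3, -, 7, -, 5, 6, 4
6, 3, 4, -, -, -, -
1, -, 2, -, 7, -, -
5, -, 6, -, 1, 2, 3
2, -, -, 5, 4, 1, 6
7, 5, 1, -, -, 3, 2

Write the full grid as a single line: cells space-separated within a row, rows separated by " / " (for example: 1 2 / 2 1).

(r1,c1) = 4
(r3,c5) = 2
(r4,c7) = 5
(r6,c2) = 7
(r6,c3) = 3
(r7,c5) = 6
(r1,c3) = 5
(r1,c5) = 3
(r1,c6) = 7
(r1,c7) = 1
(r3,c6) = 5
(r3,c7) = 7
(r4,c6) = 4
(r5,c2) = 4
(r5,c4) = 7
(r7,c4) = 4
(r3,c4) = 1
(r4,c2) = 6
(r4,c4) = 3
(r1,c2) = 2
(r1,c4) = 6
(r2,c2) = 1
(r2,c4) = 2

4 2 5 6 3 7 1 / 3 1 7 2 5 6 4 / 6 3 4 1 2 5 7 / 1 6 2 3 7 4 5 / 5 4 6 7 1 2 3 / 2 7 3 5 4 1 6 / 7 5 1 4 6 3 2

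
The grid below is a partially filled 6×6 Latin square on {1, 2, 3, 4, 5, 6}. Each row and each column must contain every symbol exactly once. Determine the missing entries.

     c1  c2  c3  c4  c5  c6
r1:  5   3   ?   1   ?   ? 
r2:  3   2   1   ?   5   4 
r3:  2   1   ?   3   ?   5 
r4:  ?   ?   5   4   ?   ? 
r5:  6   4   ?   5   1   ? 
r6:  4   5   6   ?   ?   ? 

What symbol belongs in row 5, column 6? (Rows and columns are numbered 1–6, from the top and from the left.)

(r2,c4) = 6
(r3,c3) = 4
(r3,c5) = 6
(r4,c1) = 1
(r4,c2) = 6
(r6,c4) = 2
(r6,c5) = 3
(r6,c6) = 1
(r1,c3) = 2
(r1,c5) = 4
(r1,c6) = 6
(r4,c5) = 2
(r4,c6) = 3
(r5,c3) = 3
(r5,c6) = 2

2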